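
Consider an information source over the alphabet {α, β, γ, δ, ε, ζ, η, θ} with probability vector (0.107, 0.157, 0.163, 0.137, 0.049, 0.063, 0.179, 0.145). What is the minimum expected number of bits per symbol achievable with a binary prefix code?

2.933 bits/symbol

Repeatedly combine the two least-probable nodes; the expected code length is the sum of the merged weights.
merge 49/1000 + 63/1000 → 14/125
merge 107/1000 + 14/125 → 219/1000
merge 137/1000 + 29/200 → 141/500
merge 157/1000 + 163/1000 → 8/25
merge 179/1000 + 219/1000 → 199/500
merge 141/500 + 8/25 → 301/500
merge 199/500 + 301/500 → 1
L = 14/125 + 219/1000 + 141/500 + 8/25 + 199/500 + 301/500 + 1 = 2933/1000 = 2.933 bits/symbol.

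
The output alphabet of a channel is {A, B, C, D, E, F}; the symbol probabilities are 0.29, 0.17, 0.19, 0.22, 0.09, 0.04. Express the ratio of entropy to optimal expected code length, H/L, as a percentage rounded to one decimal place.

Entropy H = −Σ p log₂ p ≈ 2.3867 bits.
Huffman merges: 1/25+9/100→13/100; 13/100+17/100→3/10; 19/100+11/50→41/100; 29/100+3/10→59/100; 41/100+59/100→1. L = 243/100 ≈ 2.4300.
Efficiency = H/L = 2.3867/2.4300 = 98.2%.

98.2%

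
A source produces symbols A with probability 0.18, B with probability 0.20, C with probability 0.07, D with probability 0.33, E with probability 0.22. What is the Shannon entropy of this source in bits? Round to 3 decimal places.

2.187 bits

H = −Σ pᵢ log₂ pᵢ.
−0.18·log₂(0.18) = 0.4453
−0.20·log₂(0.20) = 0.4644
−0.07·log₂(0.07) = 0.2686
−0.33·log₂(0.33) = 0.5278
−0.22·log₂(0.22) = 0.4806
Sum ≈ 2.1866 → 2.187 bits.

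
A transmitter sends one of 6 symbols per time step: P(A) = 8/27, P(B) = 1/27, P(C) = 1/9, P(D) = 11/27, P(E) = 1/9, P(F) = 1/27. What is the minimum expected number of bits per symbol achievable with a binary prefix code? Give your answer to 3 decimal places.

2.148 bits/symbol

Repeatedly combine the two least-probable nodes; the expected code length is the sum of the merged weights.
merge 1/27 + 1/27 → 2/27
merge 2/27 + 1/9 → 5/27
merge 1/9 + 5/27 → 8/27
merge 8/27 + 8/27 → 16/27
merge 11/27 + 16/27 → 1
L = 2/27 + 5/27 + 8/27 + 16/27 + 1 = 58/27 ≈ 2.148 bits/symbol.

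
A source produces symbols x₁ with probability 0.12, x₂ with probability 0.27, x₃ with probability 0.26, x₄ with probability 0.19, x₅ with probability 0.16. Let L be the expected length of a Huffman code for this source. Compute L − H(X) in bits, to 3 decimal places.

Entropy H = −Σ p log₂ p ≈ 2.2606 bits.
Huffman merges: 3/25+4/25→7/25; 19/100+13/50→9/20; 27/100+7/25→11/20; 9/20+11/20→1. L = 57/25 ≈ 2.2800.
L − H = 2.2800 − 2.2606 = 0.019 bits.

0.019 bits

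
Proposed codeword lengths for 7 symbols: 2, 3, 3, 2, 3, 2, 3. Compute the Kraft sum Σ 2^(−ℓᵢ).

1.25

With common denominator 2^3 = 8: Σ 2^(−ℓᵢ) = 2/8 + 1/8 + 1/8 + 2/8 + 1/8 + 2/8 + 1/8 = 10/8 = 1.25.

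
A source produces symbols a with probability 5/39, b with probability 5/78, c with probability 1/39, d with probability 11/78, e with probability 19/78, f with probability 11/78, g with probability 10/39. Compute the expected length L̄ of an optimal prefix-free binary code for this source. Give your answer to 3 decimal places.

Repeatedly combine the two least-probable nodes; the expected code length is the sum of the merged weights.
merge 1/39 + 5/78 → 7/78
merge 7/78 + 5/39 → 17/78
merge 11/78 + 11/78 → 11/39
merge 17/78 + 19/78 → 6/13
merge 10/39 + 11/39 → 7/13
merge 6/13 + 7/13 → 1
L = 7/78 + 17/78 + 11/39 + 6/13 + 7/13 + 1 = 101/39 ≈ 2.590 bits/symbol.

2.590 bits/symbol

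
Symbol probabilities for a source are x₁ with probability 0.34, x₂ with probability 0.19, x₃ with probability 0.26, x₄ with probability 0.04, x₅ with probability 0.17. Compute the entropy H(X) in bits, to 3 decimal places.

2.110 bits

H = −Σ pᵢ log₂ pᵢ.
−0.34·log₂(0.34) = 0.5292
−0.19·log₂(0.19) = 0.4552
−0.26·log₂(0.26) = 0.5053
−0.04·log₂(0.04) = 0.1858
−0.17·log₂(0.17) = 0.4346
Sum ≈ 2.1100 → 2.110 bits.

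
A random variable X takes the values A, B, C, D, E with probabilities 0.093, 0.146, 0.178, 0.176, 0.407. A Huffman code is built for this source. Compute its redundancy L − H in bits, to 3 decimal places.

0.050 bits

Entropy H = −Σ p log₂ p ≈ 2.1362 bits.
Huffman merges: 93/1000+73/500→239/1000; 22/125+89/500→177/500; 239/1000+177/500→593/1000; 407/1000+593/1000→1. L = 1093/500 ≈ 2.1860.
L − H = 2.1860 − 2.1362 = 0.050 bits.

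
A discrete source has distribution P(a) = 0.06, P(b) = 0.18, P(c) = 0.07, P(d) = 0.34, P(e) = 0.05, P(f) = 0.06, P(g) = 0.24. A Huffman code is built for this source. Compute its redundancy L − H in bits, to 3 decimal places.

0.040 bits

Entropy H = −Σ p log₂ p ≈ 2.4403 bits.
Huffman merges: 1/20+3/50→11/100; 3/50+7/100→13/100; 11/100+13/100→6/25; 9/50+6/25→21/50; 6/25+17/50→29/50; 21/50+29/50→1. L = 62/25 ≈ 2.4800.
L − H = 2.4800 − 2.4403 = 0.040 bits.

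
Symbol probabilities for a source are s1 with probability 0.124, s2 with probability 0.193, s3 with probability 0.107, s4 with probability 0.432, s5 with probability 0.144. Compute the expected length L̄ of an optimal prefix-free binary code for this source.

Repeatedly combine the two least-probable nodes; the expected code length is the sum of the merged weights.
merge 107/1000 + 31/250 → 231/1000
merge 18/125 + 193/1000 → 337/1000
merge 231/1000 + 337/1000 → 71/125
merge 54/125 + 71/125 → 1
L = 231/1000 + 337/1000 + 71/125 + 1 = 267/125 = 2.136 bits/symbol.

2.136 bits/symbol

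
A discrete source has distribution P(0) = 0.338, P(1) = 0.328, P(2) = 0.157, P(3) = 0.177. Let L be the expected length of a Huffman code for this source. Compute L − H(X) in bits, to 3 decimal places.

Entropy H = −Σ p log₂ p ≈ 1.9180 bits.
Huffman merges: 157/1000+177/1000→167/500; 41/125+167/500→331/500; 169/500+331/500→1. L = 499/250 ≈ 1.9960.
L − H = 1.9960 − 1.9180 = 0.078 bits.

0.078 bits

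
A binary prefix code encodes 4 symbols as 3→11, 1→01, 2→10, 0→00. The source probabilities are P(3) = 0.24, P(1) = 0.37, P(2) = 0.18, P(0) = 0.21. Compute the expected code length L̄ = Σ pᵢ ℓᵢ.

2 bits/symbol

L̄ = Σ pᵢ·ℓᵢ = 0.24·2 + 0.37·2 + 0.18·2 + 0.21·2 = 2 bits/symbol.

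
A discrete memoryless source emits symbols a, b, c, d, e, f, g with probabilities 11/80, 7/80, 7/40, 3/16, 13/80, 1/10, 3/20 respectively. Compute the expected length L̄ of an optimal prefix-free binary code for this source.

Repeatedly combine the two least-probable nodes; the expected code length is the sum of the merged weights.
merge 7/80 + 1/10 → 3/16
merge 11/80 + 3/20 → 23/80
merge 13/80 + 7/40 → 27/80
merge 3/16 + 3/16 → 3/8
merge 23/80 + 27/80 → 5/8
merge 3/8 + 5/8 → 1
L = 3/16 + 23/80 + 27/80 + 3/8 + 5/8 + 1 = 45/16 = 2.8125 bits/symbol.

2.8125 bits/symbol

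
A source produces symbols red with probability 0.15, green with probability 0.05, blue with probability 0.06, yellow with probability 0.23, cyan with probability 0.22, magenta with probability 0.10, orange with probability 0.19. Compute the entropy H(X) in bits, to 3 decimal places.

2.626 bits

H = −Σ pᵢ log₂ pᵢ.
−0.15·log₂(0.15) = 0.4105
−0.05·log₂(0.05) = 0.2161
−0.06·log₂(0.06) = 0.2435
−0.23·log₂(0.23) = 0.4877
−0.22·log₂(0.22) = 0.4806
−0.10·log₂(0.10) = 0.3322
−0.19·log₂(0.19) = 0.4552
Sum ≈ 2.6258 → 2.626 bits.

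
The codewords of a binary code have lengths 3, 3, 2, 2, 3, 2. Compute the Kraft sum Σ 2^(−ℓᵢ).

With common denominator 2^3 = 8: Σ 2^(−ℓᵢ) = 1/8 + 1/8 + 2/8 + 2/8 + 1/8 + 2/8 = 9/8 = 1.125.

1.125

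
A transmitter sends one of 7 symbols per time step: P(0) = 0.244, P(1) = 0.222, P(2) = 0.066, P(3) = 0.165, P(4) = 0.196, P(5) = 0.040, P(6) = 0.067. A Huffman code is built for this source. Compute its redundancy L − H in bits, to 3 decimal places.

Entropy H = −Σ p log₂ p ≈ 2.5742 bits.
Huffman merges: 1/25+33/500→53/500; 67/1000+53/500→173/1000; 33/200+173/1000→169/500; 49/250+111/500→209/500; 61/250+169/500→291/500; 209/500+291/500→1. L = 2617/1000 ≈ 2.6170.
L − H = 2.6170 − 2.5742 = 0.043 bits.

0.043 bits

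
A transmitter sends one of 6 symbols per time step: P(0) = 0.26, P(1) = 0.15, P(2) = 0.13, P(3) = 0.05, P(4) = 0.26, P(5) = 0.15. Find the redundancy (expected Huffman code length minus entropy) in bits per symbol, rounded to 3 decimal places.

0.050 bits

Entropy H = −Σ p log₂ p ≈ 2.4304 bits.
Huffman merges: 1/20+13/100→9/50; 3/20+3/20→3/10; 9/50+13/50→11/25; 13/50+3/10→14/25; 11/25+14/25→1. L = 62/25 ≈ 2.4800.
L − H = 2.4800 − 2.4304 = 0.050 bits.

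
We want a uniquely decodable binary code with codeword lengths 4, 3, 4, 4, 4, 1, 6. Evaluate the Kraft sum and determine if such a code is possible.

With common denominator 2^6 = 64: Σ 2^(−ℓᵢ) = 4/64 + 8/64 + 4/64 + 4/64 + 4/64 + 32/64 + 1/64 = 57/64 = 0.890625.
Kraft's inequality requires Σ ≤ 1; here Σ = 0.890625 ≤ 1, so such a prefix code exists.

0.890625; yes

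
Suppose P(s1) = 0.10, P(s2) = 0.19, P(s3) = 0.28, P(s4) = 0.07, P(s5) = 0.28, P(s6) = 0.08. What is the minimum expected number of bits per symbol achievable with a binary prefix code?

2.4 bits/symbol

Repeatedly combine the two least-probable nodes; the expected code length is the sum of the merged weights.
merge 7/100 + 2/25 → 3/20
merge 1/10 + 3/20 → 1/4
merge 19/100 + 1/4 → 11/25
merge 7/25 + 7/25 → 14/25
merge 11/25 + 14/25 → 1
L = 3/20 + 1/4 + 11/25 + 14/25 + 1 = 12/5 = 2.4 bits/symbol.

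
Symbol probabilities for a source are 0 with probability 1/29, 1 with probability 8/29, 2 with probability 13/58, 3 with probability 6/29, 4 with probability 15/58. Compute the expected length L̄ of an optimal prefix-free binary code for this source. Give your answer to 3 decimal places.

Repeatedly combine the two least-probable nodes; the expected code length is the sum of the merged weights.
merge 1/29 + 6/29 → 7/29
merge 13/58 + 7/29 → 27/58
merge 15/58 + 8/29 → 31/58
merge 27/58 + 31/58 → 1
L = 7/29 + 27/58 + 31/58 + 1 = 65/29 ≈ 2.241 bits/symbol.

2.241 bits/symbol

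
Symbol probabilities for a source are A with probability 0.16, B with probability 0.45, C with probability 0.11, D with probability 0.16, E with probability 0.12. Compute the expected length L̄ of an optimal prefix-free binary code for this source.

Repeatedly combine the two least-probable nodes; the expected code length is the sum of the merged weights.
merge 11/100 + 3/25 → 23/100
merge 4/25 + 4/25 → 8/25
merge 23/100 + 8/25 → 11/20
merge 9/20 + 11/20 → 1
L = 23/100 + 8/25 + 11/20 + 1 = 21/10 = 2.1 bits/symbol.

2.1 bits/symbol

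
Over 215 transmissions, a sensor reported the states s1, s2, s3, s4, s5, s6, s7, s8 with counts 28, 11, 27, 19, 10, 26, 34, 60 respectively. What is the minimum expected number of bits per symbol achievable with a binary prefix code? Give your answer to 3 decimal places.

Probabilities are the counts divided by 215.
Repeatedly combine the two least-probable nodes; the expected code length is the sum of the merged weights.
merge 2/43 + 11/215 → 21/215
merge 19/215 + 21/215 → 8/43
merge 26/215 + 27/215 → 53/215
merge 28/215 + 34/215 → 62/215
merge 8/43 + 53/215 → 93/215
merge 12/43 + 62/215 → 122/215
merge 93/215 + 122/215 → 1
L = 21/215 + 8/43 + 53/215 + 62/215 + 93/215 + 122/215 + 1 = 606/215 ≈ 2.819 bits/symbol.

2.819 bits/symbol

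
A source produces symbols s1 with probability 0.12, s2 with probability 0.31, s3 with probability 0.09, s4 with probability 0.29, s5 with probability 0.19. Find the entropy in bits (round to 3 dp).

H = −Σ pᵢ log₂ pᵢ.
−0.12·log₂(0.12) = 0.3671
−0.31·log₂(0.31) = 0.5238
−0.09·log₂(0.09) = 0.3127
−0.29·log₂(0.29) = 0.5179
−0.19·log₂(0.19) = 0.4552
Sum ≈ 2.1766 → 2.177 bits.

2.177 bits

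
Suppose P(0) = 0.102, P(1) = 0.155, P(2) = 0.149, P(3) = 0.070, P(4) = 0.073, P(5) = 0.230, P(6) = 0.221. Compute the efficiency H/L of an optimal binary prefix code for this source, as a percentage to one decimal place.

99.4%

Entropy H = −Σ p log₂ p ≈ 2.6752 bits.
Huffman merges: 7/100+73/1000→143/1000; 51/500+143/1000→49/200; 149/1000+31/200→38/125; 221/1000+23/100→451/1000; 49/200+38/125→549/1000; 451/1000+549/1000→1. L = 673/250 ≈ 2.6920.
Efficiency = H/L = 2.6752/2.6920 = 99.4%.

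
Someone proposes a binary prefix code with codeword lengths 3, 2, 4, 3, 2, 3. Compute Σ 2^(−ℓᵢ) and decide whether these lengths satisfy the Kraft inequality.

0.9375; yes

With common denominator 2^4 = 16: Σ 2^(−ℓᵢ) = 2/16 + 4/16 + 1/16 + 2/16 + 4/16 + 2/16 = 15/16 = 0.9375.
Kraft's inequality requires Σ ≤ 1; here Σ = 0.9375 ≤ 1, so such a prefix code exists.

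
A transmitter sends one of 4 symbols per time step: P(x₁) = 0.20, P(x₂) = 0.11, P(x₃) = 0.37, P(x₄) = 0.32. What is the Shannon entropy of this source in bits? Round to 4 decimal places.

H = −Σ pᵢ log₂ pᵢ.
−0.20·log₂(0.20) = 0.4644
−0.11·log₂(0.11) = 0.3503
−0.37·log₂(0.37) = 0.5307
−0.32·log₂(0.32) = 0.5260
Sum ≈ 1.8714 → 1.8714 bits.

1.8714 bits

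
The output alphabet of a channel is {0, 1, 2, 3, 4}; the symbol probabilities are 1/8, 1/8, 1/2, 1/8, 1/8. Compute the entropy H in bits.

2 bits

Each probability is a power of 1/2, so log₂(1/p) is an integer.
H = Σ p·log₂(1/p) = 1/8·3 + 1/8·3 + 1/2·1 + 1/8·3 + 1/8·3 = 2 bits.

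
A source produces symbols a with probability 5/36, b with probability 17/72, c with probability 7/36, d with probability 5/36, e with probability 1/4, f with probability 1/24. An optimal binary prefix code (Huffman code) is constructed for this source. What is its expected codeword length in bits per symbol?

2.5 bits/symbol

Repeatedly combine the two least-probable nodes; the expected code length is the sum of the merged weights.
merge 1/24 + 5/36 → 13/72
merge 5/36 + 13/72 → 23/72
merge 7/36 + 17/72 → 31/72
merge 1/4 + 23/72 → 41/72
merge 31/72 + 41/72 → 1
L = 13/72 + 23/72 + 31/72 + 41/72 + 1 = 5/2 = 2.5 bits/symbol.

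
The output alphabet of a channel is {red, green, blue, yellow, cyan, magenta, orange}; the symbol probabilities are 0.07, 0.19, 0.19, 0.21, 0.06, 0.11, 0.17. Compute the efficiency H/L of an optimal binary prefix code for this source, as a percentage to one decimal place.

98.2%

Entropy H = −Σ p log₂ p ≈ 2.6802 bits.
Huffman merges: 3/50+7/100→13/100; 11/100+13/100→6/25; 17/100+19/100→9/25; 19/100+21/100→2/5; 6/25+9/25→3/5; 2/5+3/5→1. L = 273/100 ≈ 2.7300.
Efficiency = H/L = 2.6802/2.7300 = 98.2%.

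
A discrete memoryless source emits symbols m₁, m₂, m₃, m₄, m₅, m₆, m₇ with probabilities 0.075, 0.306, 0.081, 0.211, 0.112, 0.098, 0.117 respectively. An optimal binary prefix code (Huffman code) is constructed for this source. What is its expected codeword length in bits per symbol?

Repeatedly combine the two least-probable nodes; the expected code length is the sum of the merged weights.
merge 3/40 + 81/1000 → 39/250
merge 49/500 + 14/125 → 21/100
merge 117/1000 + 39/250 → 273/1000
merge 21/100 + 211/1000 → 421/1000
merge 273/1000 + 153/500 → 579/1000
merge 421/1000 + 579/1000 → 1
L = 39/250 + 21/100 + 273/1000 + 421/1000 + 579/1000 + 1 = 2639/1000 = 2.639 bits/symbol.

2.639 bits/symbol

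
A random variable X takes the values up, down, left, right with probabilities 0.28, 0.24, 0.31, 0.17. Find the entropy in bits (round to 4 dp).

1.9667 bits

H = −Σ pᵢ log₂ pᵢ.
−0.28·log₂(0.28) = 0.5142
−0.24·log₂(0.24) = 0.4941
−0.31·log₂(0.31) = 0.5238
−0.17·log₂(0.17) = 0.4346
Sum ≈ 1.9667 → 1.9667 bits.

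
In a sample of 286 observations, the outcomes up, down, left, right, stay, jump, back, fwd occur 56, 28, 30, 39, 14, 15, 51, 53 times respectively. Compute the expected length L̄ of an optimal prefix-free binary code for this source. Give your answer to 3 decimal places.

2.906 bits/symbol

Probabilities are the counts divided by 286.
Repeatedly combine the two least-probable nodes; the expected code length is the sum of the merged weights.
merge 7/143 + 15/286 → 29/286
merge 14/143 + 29/286 → 57/286
merge 15/143 + 3/22 → 69/286
merge 51/286 + 53/286 → 4/11
merge 28/143 + 57/286 → 113/286
merge 69/286 + 4/11 → 173/286
merge 113/286 + 173/286 → 1
L = 29/286 + 57/286 + 69/286 + 4/11 + 113/286 + 173/286 + 1 = 831/286 ≈ 2.906 bits/symbol.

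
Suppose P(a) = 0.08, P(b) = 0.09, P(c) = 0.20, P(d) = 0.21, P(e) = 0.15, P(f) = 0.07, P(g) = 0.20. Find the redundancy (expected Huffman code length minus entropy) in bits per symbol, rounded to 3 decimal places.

0.055 bits

Entropy H = −Σ p log₂ p ≈ 2.6849 bits.
Huffman merges: 7/100+2/25→3/20; 9/100+3/20→6/25; 3/20+1/5→7/20; 1/5+21/100→41/100; 6/25+7/20→59/100; 41/100+59/100→1. L = 137/50 ≈ 2.7400.
L − H = 2.7400 − 2.6849 = 0.055 bits.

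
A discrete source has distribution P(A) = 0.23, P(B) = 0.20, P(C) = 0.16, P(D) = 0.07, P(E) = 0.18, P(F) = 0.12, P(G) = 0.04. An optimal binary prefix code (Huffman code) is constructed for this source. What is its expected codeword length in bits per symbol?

2.68 bits/symbol

Repeatedly combine the two least-probable nodes; the expected code length is the sum of the merged weights.
merge 1/25 + 7/100 → 11/100
merge 11/100 + 3/25 → 23/100
merge 4/25 + 9/50 → 17/50
merge 1/5 + 23/100 → 43/100
merge 23/100 + 17/50 → 57/100
merge 43/100 + 57/100 → 1
L = 11/100 + 23/100 + 17/50 + 43/100 + 57/100 + 1 = 67/25 = 2.68 bits/symbol.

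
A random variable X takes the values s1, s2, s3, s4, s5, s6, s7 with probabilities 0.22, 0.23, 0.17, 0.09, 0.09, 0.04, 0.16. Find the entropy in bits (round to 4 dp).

2.6369 bits

H = −Σ pᵢ log₂ pᵢ.
−0.22·log₂(0.22) = 0.4806
−0.23·log₂(0.23) = 0.4877
−0.17·log₂(0.17) = 0.4346
−0.09·log₂(0.09) = 0.3127
−0.09·log₂(0.09) = 0.3127
−0.04·log₂(0.04) = 0.1858
−0.16·log₂(0.16) = 0.4230
Sum ≈ 2.6369 → 2.6369 bits.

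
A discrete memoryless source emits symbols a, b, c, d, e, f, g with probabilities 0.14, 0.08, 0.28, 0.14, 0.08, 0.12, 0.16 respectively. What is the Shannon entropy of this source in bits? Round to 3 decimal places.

2.682 bits

H = −Σ pᵢ log₂ pᵢ.
−0.14·log₂(0.14) = 0.3971
−0.08·log₂(0.08) = 0.2915
−0.28·log₂(0.28) = 0.5142
−0.14·log₂(0.14) = 0.3971
−0.08·log₂(0.08) = 0.2915
−0.12·log₂(0.12) = 0.3671
−0.16·log₂(0.16) = 0.4230
Sum ≈ 2.6815 → 2.682 bits.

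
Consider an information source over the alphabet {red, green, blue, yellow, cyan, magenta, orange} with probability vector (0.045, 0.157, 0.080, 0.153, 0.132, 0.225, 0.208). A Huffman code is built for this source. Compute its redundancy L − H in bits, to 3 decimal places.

0.024 bits

Entropy H = −Σ p log₂ p ≈ 2.6676 bits.
Huffman merges: 9/200+2/25→1/8; 1/8+33/250→257/1000; 153/1000+157/1000→31/100; 26/125+9/40→433/1000; 257/1000+31/100→567/1000; 433/1000+567/1000→1. L = 673/250 ≈ 2.6920.
L − H = 2.6920 − 2.6676 = 0.024 bits.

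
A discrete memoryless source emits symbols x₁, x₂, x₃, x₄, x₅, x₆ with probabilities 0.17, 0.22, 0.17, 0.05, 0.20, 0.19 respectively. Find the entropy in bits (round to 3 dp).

H = −Σ pᵢ log₂ pᵢ.
−0.17·log₂(0.17) = 0.4346
−0.22·log₂(0.22) = 0.4806
−0.17·log₂(0.17) = 0.4346
−0.05·log₂(0.05) = 0.2161
−0.20·log₂(0.20) = 0.4644
−0.19·log₂(0.19) = 0.4552
Sum ≈ 2.4855 → 2.485 bits.

2.485 bits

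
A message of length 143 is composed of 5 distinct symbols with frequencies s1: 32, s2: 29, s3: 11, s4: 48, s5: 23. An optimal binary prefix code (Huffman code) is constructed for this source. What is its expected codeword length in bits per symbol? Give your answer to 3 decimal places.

Probabilities are the counts divided by 143.
Repeatedly combine the two least-probable nodes; the expected code length is the sum of the merged weights.
merge 1/13 + 23/143 → 34/143
merge 29/143 + 32/143 → 61/143
merge 34/143 + 48/143 → 82/143
merge 61/143 + 82/143 → 1
L = 34/143 + 61/143 + 82/143 + 1 = 320/143 ≈ 2.238 bits/symbol.

2.238 bits/symbol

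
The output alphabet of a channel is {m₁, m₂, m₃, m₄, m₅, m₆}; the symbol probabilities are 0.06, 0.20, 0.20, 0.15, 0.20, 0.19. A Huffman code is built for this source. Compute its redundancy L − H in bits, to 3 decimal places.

0.098 bits

Entropy H = −Σ p log₂ p ≈ 2.5025 bits.
Huffman merges: 3/50+3/20→21/100; 19/100+1/5→39/100; 1/5+1/5→2/5; 21/100+39/100→3/5; 2/5+3/5→1. L = 13/5 ≈ 2.6000.
L − H = 2.6000 − 2.5025 = 0.098 bits.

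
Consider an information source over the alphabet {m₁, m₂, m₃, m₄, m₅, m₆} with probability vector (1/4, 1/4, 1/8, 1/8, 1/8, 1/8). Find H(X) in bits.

2.5 bits

Each probability is a power of 1/2, so log₂(1/p) is an integer.
H = Σ p·log₂(1/p) = 1/4·2 + 1/4·2 + 1/8·3 + 1/8·3 + 1/8·3 + 1/8·3 = 2.5 bits.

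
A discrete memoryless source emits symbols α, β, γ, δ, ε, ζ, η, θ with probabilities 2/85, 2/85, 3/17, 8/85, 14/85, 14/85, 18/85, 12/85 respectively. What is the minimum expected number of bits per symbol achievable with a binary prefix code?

2.8 bits/symbol

Repeatedly combine the two least-probable nodes; the expected code length is the sum of the merged weights.
merge 2/85 + 2/85 → 4/85
merge 4/85 + 8/85 → 12/85
merge 12/85 + 12/85 → 24/85
merge 14/85 + 14/85 → 28/85
merge 3/17 + 18/85 → 33/85
merge 24/85 + 28/85 → 52/85
merge 33/85 + 52/85 → 1
L = 4/85 + 12/85 + 24/85 + 28/85 + 33/85 + 52/85 + 1 = 14/5 = 2.8 bits/symbol.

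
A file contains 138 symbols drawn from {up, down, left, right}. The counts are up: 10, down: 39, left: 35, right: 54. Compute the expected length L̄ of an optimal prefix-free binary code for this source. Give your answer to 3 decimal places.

Probabilities are the counts divided by 138.
Repeatedly combine the two least-probable nodes; the expected code length is the sum of the merged weights.
merge 5/69 + 35/138 → 15/46
merge 13/46 + 15/46 → 14/23
merge 9/23 + 14/23 → 1
L = 15/46 + 14/23 + 1 = 89/46 ≈ 1.935 bits/symbol.

1.935 bits/symbol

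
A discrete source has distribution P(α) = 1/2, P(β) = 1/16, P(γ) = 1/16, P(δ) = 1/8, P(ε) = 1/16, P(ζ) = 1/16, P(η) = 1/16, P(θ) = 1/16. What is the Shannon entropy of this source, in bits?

Each probability is a power of 1/2, so log₂(1/p) is an integer.
H = Σ p·log₂(1/p) = 1/2·1 + 1/16·4 + 1/16·4 + 1/8·3 + 1/16·4 + 1/16·4 + 1/16·4 + 1/16·4 = 2.375 bits.

2.375 bits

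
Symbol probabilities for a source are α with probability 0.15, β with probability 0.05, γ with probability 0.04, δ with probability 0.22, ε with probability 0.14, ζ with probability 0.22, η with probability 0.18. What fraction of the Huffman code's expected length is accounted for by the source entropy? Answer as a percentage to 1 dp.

Entropy H = −Σ p log₂ p ≈ 2.6160 bits.
Huffman merges: 1/25+1/20→9/100; 9/100+7/50→23/100; 3/20+9/50→33/100; 11/50+11/50→11/25; 23/100+33/100→14/25; 11/25+14/25→1. L = 53/20 ≈ 2.6500.
Efficiency = H/L = 2.6160/2.6500 = 98.7%.

98.7%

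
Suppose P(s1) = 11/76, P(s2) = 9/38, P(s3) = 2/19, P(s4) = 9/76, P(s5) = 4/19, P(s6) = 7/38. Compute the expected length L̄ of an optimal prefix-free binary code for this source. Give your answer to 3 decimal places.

2.553 bits/symbol

Repeatedly combine the two least-probable nodes; the expected code length is the sum of the merged weights.
merge 2/19 + 9/76 → 17/76
merge 11/76 + 7/38 → 25/76
merge 4/19 + 17/76 → 33/76
merge 9/38 + 25/76 → 43/76
merge 33/76 + 43/76 → 1
L = 17/76 + 25/76 + 33/76 + 43/76 + 1 = 97/38 ≈ 2.553 bits/symbol.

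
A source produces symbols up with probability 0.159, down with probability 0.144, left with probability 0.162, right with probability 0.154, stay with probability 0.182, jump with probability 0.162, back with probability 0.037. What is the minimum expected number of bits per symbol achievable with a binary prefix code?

2.818 bits/symbol

Repeatedly combine the two least-probable nodes; the expected code length is the sum of the merged weights.
merge 37/1000 + 18/125 → 181/1000
merge 77/500 + 159/1000 → 313/1000
merge 81/500 + 81/500 → 81/250
merge 181/1000 + 91/500 → 363/1000
merge 313/1000 + 81/250 → 637/1000
merge 363/1000 + 637/1000 → 1
L = 181/1000 + 313/1000 + 81/250 + 363/1000 + 637/1000 + 1 = 1409/500 = 2.818 bits/symbol.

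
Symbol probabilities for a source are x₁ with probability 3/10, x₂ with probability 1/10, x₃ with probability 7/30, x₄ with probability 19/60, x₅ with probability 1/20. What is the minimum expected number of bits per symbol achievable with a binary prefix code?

2.15 bits/symbol

Repeatedly combine the two least-probable nodes; the expected code length is the sum of the merged weights.
merge 1/20 + 1/10 → 3/20
merge 3/20 + 7/30 → 23/60
merge 3/10 + 19/60 → 37/60
merge 23/60 + 37/60 → 1
L = 3/20 + 23/60 + 37/60 + 1 = 43/20 = 2.15 bits/symbol.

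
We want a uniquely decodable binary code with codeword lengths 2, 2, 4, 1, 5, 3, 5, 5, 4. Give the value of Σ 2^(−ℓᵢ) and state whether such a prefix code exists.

1.34375; no

With common denominator 2^5 = 32: Σ 2^(−ℓᵢ) = 8/32 + 8/32 + 2/32 + 16/32 + 1/32 + 4/32 + 1/32 + 1/32 + 2/32 = 43/32 = 1.34375.
Kraft's inequality requires Σ ≤ 1; here Σ = 1.34375 > 1, so no such prefix code exists.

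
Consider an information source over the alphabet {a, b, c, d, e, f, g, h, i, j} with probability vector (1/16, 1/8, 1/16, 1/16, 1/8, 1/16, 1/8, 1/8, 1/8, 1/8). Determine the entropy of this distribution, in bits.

3.25 bits

Each probability is a power of 1/2, so log₂(1/p) is an integer.
H = Σ p·log₂(1/p) = 1/16·4 + 1/8·3 + 1/16·4 + 1/16·4 + 1/8·3 + 1/16·4 + 1/8·3 + 1/8·3 + 1/8·3 + 1/8·3 = 3.25 bits.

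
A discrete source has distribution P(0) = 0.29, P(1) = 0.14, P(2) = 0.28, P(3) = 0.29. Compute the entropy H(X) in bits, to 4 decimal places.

1.9471 bits

H = −Σ pᵢ log₂ pᵢ.
−0.29·log₂(0.29) = 0.5179
−0.14·log₂(0.14) = 0.3971
−0.28·log₂(0.28) = 0.5142
−0.29·log₂(0.29) = 0.5179
Sum ≈ 1.9471 → 1.9471 bits.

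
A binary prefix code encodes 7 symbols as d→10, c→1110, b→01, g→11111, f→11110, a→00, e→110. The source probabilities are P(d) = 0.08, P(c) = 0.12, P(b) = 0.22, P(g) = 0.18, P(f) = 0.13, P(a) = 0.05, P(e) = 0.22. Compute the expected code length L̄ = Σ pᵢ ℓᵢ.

L̄ = Σ pᵢ·ℓᵢ = 0.08·2 + 0.12·4 + 0.22·2 + 0.18·5 + 0.13·5 + 0.05·2 + 0.22·3 = 3.39 bits/symbol.

3.39 bits/symbol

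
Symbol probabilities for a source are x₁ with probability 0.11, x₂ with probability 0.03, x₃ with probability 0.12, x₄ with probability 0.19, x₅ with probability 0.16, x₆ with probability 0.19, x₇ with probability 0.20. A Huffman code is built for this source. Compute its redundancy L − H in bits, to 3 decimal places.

0.083 bits

Entropy H = −Σ p log₂ p ≈ 2.6670 bits.
Huffman merges: 3/100+11/100→7/50; 3/25+7/50→13/50; 4/25+19/100→7/20; 19/100+1/5→39/100; 13/50+7/20→61/100; 39/100+61/100→1. L = 11/4 ≈ 2.7500.
L − H = 2.7500 − 2.6670 = 0.083 bits.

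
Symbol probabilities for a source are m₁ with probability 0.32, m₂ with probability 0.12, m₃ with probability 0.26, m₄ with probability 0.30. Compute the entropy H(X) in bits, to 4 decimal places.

1.9195 bits

H = −Σ pᵢ log₂ pᵢ.
−0.32·log₂(0.32) = 0.5260
−0.12·log₂(0.12) = 0.3671
−0.26·log₂(0.26) = 0.5053
−0.30·log₂(0.30) = 0.5211
Sum ≈ 1.9195 → 1.9195 bits.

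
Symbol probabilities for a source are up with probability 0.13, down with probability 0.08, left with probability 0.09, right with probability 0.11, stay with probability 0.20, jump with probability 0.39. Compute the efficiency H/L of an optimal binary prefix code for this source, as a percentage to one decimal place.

97.5%

Entropy H = −Σ p log₂ p ≈ 2.3313 bits.
Huffman merges: 2/25+9/100→17/100; 11/100+13/100→6/25; 17/100+1/5→37/100; 6/25+37/100→61/100; 39/100+61/100→1. L = 239/100 ≈ 2.3900.
Efficiency = H/L = 2.3313/2.3900 = 97.5%.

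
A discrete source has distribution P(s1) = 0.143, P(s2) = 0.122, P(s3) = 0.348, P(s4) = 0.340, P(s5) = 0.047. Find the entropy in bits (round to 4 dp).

H = −Σ pᵢ log₂ pᵢ.
−0.143·log₂(0.143) = 0.4012
−0.122·log₂(0.122) = 0.3703
−0.348·log₂(0.348) = 0.5299
−0.340·log₂(0.340) = 0.5292
−0.047·log₂(0.047) = 0.2073
Sum ≈ 2.0380 → 2.0380 bits.

2.0380 bits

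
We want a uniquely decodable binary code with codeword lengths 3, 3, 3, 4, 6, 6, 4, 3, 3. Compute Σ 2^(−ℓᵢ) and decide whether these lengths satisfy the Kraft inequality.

0.78125; yes

With common denominator 2^6 = 64: Σ 2^(−ℓᵢ) = 8/64 + 8/64 + 8/64 + 4/64 + 1/64 + 1/64 + 4/64 + 8/64 + 8/64 = 50/64 = 0.78125.
Kraft's inequality requires Σ ≤ 1; here Σ = 0.78125 ≤ 1, so such a prefix code exists.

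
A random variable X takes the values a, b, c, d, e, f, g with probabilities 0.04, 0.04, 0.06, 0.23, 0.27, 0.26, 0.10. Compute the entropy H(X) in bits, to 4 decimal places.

H = −Σ pᵢ log₂ pᵢ.
−0.04·log₂(0.04) = 0.1858
−0.04·log₂(0.04) = 0.1858
−0.06·log₂(0.06) = 0.2435
−0.23·log₂(0.23) = 0.4877
−0.27·log₂(0.27) = 0.5100
−0.26·log₂(0.26) = 0.5053
−0.10·log₂(0.10) = 0.3322
Sum ≈ 2.4502 → 2.4502 bits.

2.4502 bits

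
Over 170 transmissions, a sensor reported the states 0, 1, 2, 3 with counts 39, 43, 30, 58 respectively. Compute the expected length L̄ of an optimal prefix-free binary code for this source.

2 bits/symbol

Probabilities are the counts divided by 170.
Repeatedly combine the two least-probable nodes; the expected code length is the sum of the merged weights.
merge 3/17 + 39/170 → 69/170
merge 43/170 + 29/85 → 101/170
merge 69/170 + 101/170 → 1
L = 69/170 + 101/170 + 1 = 2 bits/symbol.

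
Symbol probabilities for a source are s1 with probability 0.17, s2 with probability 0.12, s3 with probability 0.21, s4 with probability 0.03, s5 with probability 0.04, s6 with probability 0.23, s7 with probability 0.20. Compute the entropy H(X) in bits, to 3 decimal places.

H = −Σ pᵢ log₂ pᵢ.
−0.17·log₂(0.17) = 0.4346
−0.12·log₂(0.12) = 0.3671
−0.21·log₂(0.21) = 0.4728
−0.03·log₂(0.03) = 0.1518
−0.04·log₂(0.04) = 0.1858
−0.23·log₂(0.23) = 0.4877
−0.20·log₂(0.20) = 0.4644
Sum ≈ 2.5641 → 2.564 bits.

2.564 bits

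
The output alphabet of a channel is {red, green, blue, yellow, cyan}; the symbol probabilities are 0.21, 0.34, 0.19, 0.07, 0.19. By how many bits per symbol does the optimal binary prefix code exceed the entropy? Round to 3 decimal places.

Entropy H = −Σ p log₂ p ≈ 2.1810 bits.
Huffman merges: 7/100+19/100→13/50; 19/100+21/100→2/5; 13/50+17/50→3/5; 2/5+3/5→1. L = 113/50 ≈ 2.2600.
L − H = 2.2600 − 2.1810 = 0.079 bits.

0.079 bits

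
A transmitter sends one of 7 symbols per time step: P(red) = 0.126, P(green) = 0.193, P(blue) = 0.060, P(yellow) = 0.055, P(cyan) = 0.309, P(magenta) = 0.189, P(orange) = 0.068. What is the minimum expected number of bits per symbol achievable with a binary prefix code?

Repeatedly combine the two least-probable nodes; the expected code length is the sum of the merged weights.
merge 11/200 + 3/50 → 23/200
merge 17/250 + 23/200 → 183/1000
merge 63/500 + 183/1000 → 309/1000
merge 189/1000 + 193/1000 → 191/500
merge 309/1000 + 309/1000 → 309/500
merge 191/500 + 309/500 → 1
L = 23/200 + 183/1000 + 309/1000 + 191/500 + 309/500 + 1 = 2607/1000 = 2.607 bits/symbol.

2.607 bits/symbol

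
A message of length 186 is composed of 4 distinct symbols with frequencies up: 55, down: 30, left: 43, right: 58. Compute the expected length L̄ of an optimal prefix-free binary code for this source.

Probabilities are the counts divided by 186.
Repeatedly combine the two least-probable nodes; the expected code length is the sum of the merged weights.
merge 5/31 + 43/186 → 73/186
merge 55/186 + 29/93 → 113/186
merge 73/186 + 113/186 → 1
L = 73/186 + 113/186 + 1 = 2 bits/symbol.

2 bits/symbol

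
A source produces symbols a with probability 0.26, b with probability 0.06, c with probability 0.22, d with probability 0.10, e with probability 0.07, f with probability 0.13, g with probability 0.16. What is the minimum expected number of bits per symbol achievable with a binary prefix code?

2.65 bits/symbol

Repeatedly combine the two least-probable nodes; the expected code length is the sum of the merged weights.
merge 3/50 + 7/100 → 13/100
merge 1/10 + 13/100 → 23/100
merge 13/100 + 4/25 → 29/100
merge 11/50 + 23/100 → 9/20
merge 13/50 + 29/100 → 11/20
merge 9/20 + 11/20 → 1
L = 13/100 + 23/100 + 29/100 + 9/20 + 11/20 + 1 = 53/20 = 2.65 bits/symbol.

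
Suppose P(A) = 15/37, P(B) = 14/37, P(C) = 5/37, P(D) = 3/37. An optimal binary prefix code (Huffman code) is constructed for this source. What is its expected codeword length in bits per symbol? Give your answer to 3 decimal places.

Repeatedly combine the two least-probable nodes; the expected code length is the sum of the merged weights.
merge 3/37 + 5/37 → 8/37
merge 8/37 + 14/37 → 22/37
merge 15/37 + 22/37 → 1
L = 8/37 + 22/37 + 1 = 67/37 ≈ 1.811 bits/symbol.

1.811 bits/symbol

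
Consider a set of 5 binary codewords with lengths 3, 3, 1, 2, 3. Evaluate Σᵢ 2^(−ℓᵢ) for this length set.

With common denominator 2^3 = 8: Σ 2^(−ℓᵢ) = 1/8 + 1/8 + 4/8 + 2/8 + 1/8 = 9/8 = 1.125.

1.125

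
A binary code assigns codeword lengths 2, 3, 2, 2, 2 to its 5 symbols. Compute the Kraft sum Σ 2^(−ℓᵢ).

1.125

With common denominator 2^3 = 8: Σ 2^(−ℓᵢ) = 2/8 + 1/8 + 2/8 + 2/8 + 2/8 = 9/8 = 1.125.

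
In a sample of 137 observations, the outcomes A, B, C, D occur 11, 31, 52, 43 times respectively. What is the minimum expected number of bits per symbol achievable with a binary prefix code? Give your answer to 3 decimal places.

Probabilities are the counts divided by 137.
Repeatedly combine the two least-probable nodes; the expected code length is the sum of the merged weights.
merge 11/137 + 31/137 → 42/137
merge 42/137 + 43/137 → 85/137
merge 52/137 + 85/137 → 1
L = 42/137 + 85/137 + 1 = 264/137 ≈ 1.927 bits/symbol.

1.927 bits/symbol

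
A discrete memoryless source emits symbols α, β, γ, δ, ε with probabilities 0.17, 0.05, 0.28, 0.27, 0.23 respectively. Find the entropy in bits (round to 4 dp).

2.1626 bits

H = −Σ pᵢ log₂ pᵢ.
−0.17·log₂(0.17) = 0.4346
−0.05·log₂(0.05) = 0.2161
−0.28·log₂(0.28) = 0.5142
−0.27·log₂(0.27) = 0.5100
−0.23·log₂(0.23) = 0.4877
Sum ≈ 2.1626 → 2.1626 bits.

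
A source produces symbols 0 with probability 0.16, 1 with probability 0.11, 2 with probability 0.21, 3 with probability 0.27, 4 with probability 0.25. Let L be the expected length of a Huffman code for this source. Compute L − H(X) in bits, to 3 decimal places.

Entropy H = −Σ p log₂ p ≈ 2.2561 bits.
Huffman merges: 11/100+4/25→27/100; 21/100+1/4→23/50; 27/100+27/100→27/50; 23/50+27/50→1. L = 227/100 ≈ 2.2700.
L − H = 2.2700 − 2.2561 = 0.014 bits.

0.014 bits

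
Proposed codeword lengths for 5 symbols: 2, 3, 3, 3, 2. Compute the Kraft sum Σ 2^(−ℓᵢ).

0.875

With common denominator 2^3 = 8: Σ 2^(−ℓᵢ) = 2/8 + 1/8 + 1/8 + 1/8 + 2/8 = 7/8 = 0.875.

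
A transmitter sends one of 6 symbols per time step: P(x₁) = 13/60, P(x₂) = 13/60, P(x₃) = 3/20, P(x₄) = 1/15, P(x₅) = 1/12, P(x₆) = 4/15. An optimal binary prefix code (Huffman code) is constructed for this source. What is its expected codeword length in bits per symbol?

2.45 bits/symbol

Repeatedly combine the two least-probable nodes; the expected code length is the sum of the merged weights.
merge 1/15 + 1/12 → 3/20
merge 3/20 + 3/20 → 3/10
merge 13/60 + 13/60 → 13/30
merge 4/15 + 3/10 → 17/30
merge 13/30 + 17/30 → 1
L = 3/20 + 3/10 + 13/30 + 17/30 + 1 = 49/20 = 2.45 bits/symbol.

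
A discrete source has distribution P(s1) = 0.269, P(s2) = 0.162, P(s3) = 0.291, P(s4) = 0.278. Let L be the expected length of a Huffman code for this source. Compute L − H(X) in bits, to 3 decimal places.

Entropy H = −Σ p log₂ p ≈ 1.9666 bits.
Huffman merges: 81/500+269/1000→431/1000; 139/500+291/1000→569/1000; 431/1000+569/1000→1. L = 2 ≈ 2.0000.
L − H = 2.0000 − 1.9666 = 0.033 bits.

0.033 bits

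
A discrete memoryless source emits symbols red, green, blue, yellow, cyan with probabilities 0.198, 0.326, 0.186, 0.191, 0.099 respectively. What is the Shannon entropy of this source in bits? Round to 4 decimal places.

H = −Σ pᵢ log₂ pᵢ.
−0.198·log₂(0.198) = 0.4626
−0.326·log₂(0.326) = 0.5272
−0.186·log₂(0.186) = 0.4514
−0.191·log₂(0.191) = 0.4562
−0.099·log₂(0.099) = 0.3303
Sum ≈ 2.2276 → 2.2276 bits.

2.2276 bits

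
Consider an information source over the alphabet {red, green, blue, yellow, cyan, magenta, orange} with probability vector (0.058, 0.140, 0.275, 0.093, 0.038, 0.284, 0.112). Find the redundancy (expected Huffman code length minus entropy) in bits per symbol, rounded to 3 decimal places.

Entropy H = −Σ p log₂ p ≈ 2.5150 bits.
Huffman merges: 19/500+29/500→12/125; 93/1000+12/125→189/1000; 14/125+7/50→63/250; 189/1000+63/250→441/1000; 11/40+71/250→559/1000; 441/1000+559/1000→1. L = 2537/1000 ≈ 2.5370.
L − H = 2.5370 − 2.5150 = 0.022 bits.

0.022 bits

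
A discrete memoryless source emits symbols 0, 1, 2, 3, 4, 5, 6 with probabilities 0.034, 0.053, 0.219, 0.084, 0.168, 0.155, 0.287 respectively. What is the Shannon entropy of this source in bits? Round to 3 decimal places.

H = −Σ pᵢ log₂ pᵢ.
−0.034·log₂(0.034) = 0.1659
−0.053·log₂(0.053) = 0.2246
−0.219·log₂(0.219) = 0.4798
−0.084·log₂(0.084) = 0.3002
−0.168·log₂(0.168) = 0.4323
−0.155·log₂(0.155) = 0.4169
−0.287·log₂(0.287) = 0.5169
Sum ≈ 2.5366 → 2.537 bits.

2.537 bits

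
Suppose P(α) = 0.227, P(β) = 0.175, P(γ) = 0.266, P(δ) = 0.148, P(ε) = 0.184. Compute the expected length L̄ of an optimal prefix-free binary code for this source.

Repeatedly combine the two least-probable nodes; the expected code length is the sum of the merged weights.
merge 37/250 + 7/40 → 323/1000
merge 23/125 + 227/1000 → 411/1000
merge 133/500 + 323/1000 → 589/1000
merge 411/1000 + 589/1000 → 1
L = 323/1000 + 411/1000 + 589/1000 + 1 = 2323/1000 = 2.323 bits/symbol.

2.323 bits/symbol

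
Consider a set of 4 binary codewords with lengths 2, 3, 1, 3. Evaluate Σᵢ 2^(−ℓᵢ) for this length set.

1

With common denominator 2^3 = 8: Σ 2^(−ℓᵢ) = 2/8 + 1/8 + 4/8 + 1/8 = 8/8 = 1.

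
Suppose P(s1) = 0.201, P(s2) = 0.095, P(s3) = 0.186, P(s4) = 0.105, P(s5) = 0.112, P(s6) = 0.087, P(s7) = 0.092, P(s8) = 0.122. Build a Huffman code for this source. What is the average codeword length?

Repeatedly combine the two least-probable nodes; the expected code length is the sum of the merged weights.
merge 87/1000 + 23/250 → 179/1000
merge 19/200 + 21/200 → 1/5
merge 14/125 + 61/500 → 117/500
merge 179/1000 + 93/500 → 73/200
merge 1/5 + 201/1000 → 401/1000
merge 117/500 + 73/200 → 599/1000
merge 401/1000 + 599/1000 → 1
L = 179/1000 + 1/5 + 117/500 + 73/200 + 401/1000 + 599/1000 + 1 = 1489/500 = 2.978 bits/symbol.

2.978 bits/symbol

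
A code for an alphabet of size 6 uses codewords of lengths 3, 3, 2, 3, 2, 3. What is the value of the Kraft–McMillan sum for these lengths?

1

With common denominator 2^3 = 8: Σ 2^(−ℓᵢ) = 1/8 + 1/8 + 2/8 + 1/8 + 2/8 + 1/8 = 8/8 = 1.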